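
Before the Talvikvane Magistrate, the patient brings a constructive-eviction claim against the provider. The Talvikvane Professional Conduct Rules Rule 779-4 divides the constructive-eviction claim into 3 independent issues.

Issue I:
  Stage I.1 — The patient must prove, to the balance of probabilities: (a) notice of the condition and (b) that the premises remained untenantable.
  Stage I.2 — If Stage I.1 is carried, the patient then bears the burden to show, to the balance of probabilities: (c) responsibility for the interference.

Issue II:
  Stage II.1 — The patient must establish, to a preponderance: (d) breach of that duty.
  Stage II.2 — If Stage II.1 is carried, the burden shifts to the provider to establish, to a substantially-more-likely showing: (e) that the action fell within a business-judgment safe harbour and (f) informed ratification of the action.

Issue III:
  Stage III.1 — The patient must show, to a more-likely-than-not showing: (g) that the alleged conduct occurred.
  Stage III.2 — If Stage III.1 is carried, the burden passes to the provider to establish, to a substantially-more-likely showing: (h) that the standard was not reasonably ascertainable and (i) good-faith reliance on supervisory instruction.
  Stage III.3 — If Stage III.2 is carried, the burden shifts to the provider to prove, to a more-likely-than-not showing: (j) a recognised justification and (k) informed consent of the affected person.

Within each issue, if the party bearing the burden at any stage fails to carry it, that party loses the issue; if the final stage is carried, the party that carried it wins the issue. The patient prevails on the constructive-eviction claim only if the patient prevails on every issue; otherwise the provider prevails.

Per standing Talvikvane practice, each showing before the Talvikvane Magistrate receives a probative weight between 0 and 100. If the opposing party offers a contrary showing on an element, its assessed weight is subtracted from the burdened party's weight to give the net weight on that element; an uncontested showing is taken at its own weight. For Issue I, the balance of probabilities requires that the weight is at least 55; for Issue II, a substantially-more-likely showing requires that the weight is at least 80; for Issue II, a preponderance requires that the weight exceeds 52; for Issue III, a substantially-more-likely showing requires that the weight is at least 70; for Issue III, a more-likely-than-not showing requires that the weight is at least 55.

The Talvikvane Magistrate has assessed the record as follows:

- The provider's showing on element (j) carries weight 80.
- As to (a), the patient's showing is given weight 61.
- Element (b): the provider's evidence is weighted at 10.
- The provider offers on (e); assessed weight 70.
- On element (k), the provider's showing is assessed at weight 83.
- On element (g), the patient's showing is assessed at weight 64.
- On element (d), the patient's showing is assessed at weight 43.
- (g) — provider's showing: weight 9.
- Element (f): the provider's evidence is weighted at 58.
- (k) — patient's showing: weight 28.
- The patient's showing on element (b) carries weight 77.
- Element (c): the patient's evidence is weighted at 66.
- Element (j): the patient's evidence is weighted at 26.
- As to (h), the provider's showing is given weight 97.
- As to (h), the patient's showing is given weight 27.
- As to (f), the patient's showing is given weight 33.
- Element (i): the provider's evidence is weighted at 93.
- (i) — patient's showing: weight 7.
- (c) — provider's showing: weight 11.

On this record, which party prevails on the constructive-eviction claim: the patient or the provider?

— Issue I —
At Stage I.1 the patient must meet the balance of probabilities (weight is at least 55): on (a) the weight is 61, which does reach 55, so (a) meets the standard; on (b) the weight is 77 less the opposing 10 gives net 67, ≥ 55, so (b) meets the standard.
  Stage I.1 is satisfied; the patient continues to bear the burden.
At Stage I.2 the patient must meet the balance of probabilities (weight is at least 55): on (c) the weight is 66 less the opposing 11 gives net 55, ≥ 55, so (c) meets the standard.
  The patient carries the last stage.
All stages carried — the patient prevails on this issue.
— Issue II —
At Stage II.1 the patient must meet a preponderance (weight exceeds 52): on (d) the weight is 43, which does not exceed 52, so (d) does not meet the standard.
  Stage II.1 not carried; the patient fails its burden.
The analysis ends at Stage II.1; the provider prevails on this issue.
— Issue III —
Stage III.1 (patient, a more-likely-than-not showing, weight is at least 55): (g) net 64−9=55 ≥ 55 — meets.
  All elements met. The burden passes to the provider.
Stage III.2 (provider, a substantially-more-likely showing, weight is at least 70): (h) net 97−27=70 ≥ 70 — meets; (i) net 93−7=86 ≥ 70 — meets.
  Stage III.2 is satisfied; the provider continues to bear the burden.
Stage III.3 (provider, a more-likely-than-not showing, weight is at least 55): (j) net 80−26=54 < 55 — fails; (k) net 83−28=55 ≥ 55 — meets.
  Stage III.3 not carried; the provider fails its burden.
So the patient prevails on this issue.
Per-issue: Issue I → patient; Issue II → provider; Issue III → patient. The patient must prevail on every issue; overall, the provider prevails.

provider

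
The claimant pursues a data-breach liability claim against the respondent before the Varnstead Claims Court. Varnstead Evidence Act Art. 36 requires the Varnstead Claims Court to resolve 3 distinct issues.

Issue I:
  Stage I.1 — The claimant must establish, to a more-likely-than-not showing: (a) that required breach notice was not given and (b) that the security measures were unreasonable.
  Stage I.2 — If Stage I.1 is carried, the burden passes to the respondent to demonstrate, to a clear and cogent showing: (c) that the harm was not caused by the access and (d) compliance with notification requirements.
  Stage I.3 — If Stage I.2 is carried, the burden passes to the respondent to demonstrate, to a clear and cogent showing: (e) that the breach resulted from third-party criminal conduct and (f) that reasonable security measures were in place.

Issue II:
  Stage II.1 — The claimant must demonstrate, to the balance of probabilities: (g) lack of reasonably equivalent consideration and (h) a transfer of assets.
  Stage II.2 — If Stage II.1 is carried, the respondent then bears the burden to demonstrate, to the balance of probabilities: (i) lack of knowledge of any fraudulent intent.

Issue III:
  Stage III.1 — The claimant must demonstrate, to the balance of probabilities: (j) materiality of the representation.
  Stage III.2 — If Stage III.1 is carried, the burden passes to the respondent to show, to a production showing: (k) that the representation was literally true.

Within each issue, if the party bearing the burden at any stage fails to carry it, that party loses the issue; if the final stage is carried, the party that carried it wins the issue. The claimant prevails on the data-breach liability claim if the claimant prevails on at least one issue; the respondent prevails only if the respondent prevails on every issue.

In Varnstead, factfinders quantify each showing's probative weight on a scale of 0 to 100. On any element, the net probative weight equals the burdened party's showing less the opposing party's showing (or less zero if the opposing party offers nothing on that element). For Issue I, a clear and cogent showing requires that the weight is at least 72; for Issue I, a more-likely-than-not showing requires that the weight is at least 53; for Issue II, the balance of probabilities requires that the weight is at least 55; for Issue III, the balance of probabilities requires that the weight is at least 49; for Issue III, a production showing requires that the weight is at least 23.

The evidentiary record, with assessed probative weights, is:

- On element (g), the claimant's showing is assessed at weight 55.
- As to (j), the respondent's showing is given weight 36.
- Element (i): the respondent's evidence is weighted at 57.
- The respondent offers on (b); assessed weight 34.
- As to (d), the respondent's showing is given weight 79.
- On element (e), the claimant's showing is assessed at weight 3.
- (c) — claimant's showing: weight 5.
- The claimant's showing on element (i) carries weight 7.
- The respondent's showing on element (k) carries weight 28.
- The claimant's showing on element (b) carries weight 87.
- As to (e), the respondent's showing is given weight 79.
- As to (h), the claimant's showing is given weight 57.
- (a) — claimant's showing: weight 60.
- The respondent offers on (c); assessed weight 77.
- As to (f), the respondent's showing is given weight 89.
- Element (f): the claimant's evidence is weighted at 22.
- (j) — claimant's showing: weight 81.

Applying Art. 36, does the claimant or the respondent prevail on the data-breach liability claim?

— Issue I —
Stage I.1 (claimant, a more-likely-than-not showing, weight is at least 53): (a) 60 ≥ 53 — meets; (b) net 87−34=53 ≥ 53 — meets.
  Stage I.1 carried; the burden shifts to the respondent.
Stage I.2 (respondent, a clear and cogent showing, weight is at least 72): (c) net 77−5=72 ≥ 72 — meets; (d) 79 ≥ 72 — meets.
  Stage I.2 carried; the burden remains with the respondent.
Stage I.3 (respondent, a clear and cogent showing, weight is at least 72): (e) net 79−3=76 ≥ 72 — meets; (f) net 89−22=67 < 72 — fails.
  Not every element is met, so the respondent fails to carry Stage I.3.
The analysis ends at Stage I.3; the claimant prevails on this issue.
— Issue II —
Stage II.1 — burden on claimant; standard: the balance of probabilities (weight is at least 55).
    (g): 55 ≥ 55 [met]
    (h): 57 ≥ 55 [met]
  The claimant carries Stage II.1; the respondent now bears the burden.
Stage II.2 — burden on respondent; standard: the balance of probabilities (weight is at least 55).
    (i): 57 − 7 = 50 < 55 [not met]
  Stage II.2 not carried; the respondent fails its burden.
So the claimant prevails on this issue.
— Issue III —
At Stage III.1 the claimant must meet the balance of probabilities (weight is at least 49): on (j) the weight is 81 less the opposing 36 gives net 45, which does not reach 49, so (j) does not meet the standard.
  The claimant does not carry Stage III.1.
So the respondent prevails on this issue.
Per-issue: Issue I → claimant; Issue II → claimant; Issue III → respondent. The claimant must prevail on at least one issue; overall, the claimant prevails.

claimant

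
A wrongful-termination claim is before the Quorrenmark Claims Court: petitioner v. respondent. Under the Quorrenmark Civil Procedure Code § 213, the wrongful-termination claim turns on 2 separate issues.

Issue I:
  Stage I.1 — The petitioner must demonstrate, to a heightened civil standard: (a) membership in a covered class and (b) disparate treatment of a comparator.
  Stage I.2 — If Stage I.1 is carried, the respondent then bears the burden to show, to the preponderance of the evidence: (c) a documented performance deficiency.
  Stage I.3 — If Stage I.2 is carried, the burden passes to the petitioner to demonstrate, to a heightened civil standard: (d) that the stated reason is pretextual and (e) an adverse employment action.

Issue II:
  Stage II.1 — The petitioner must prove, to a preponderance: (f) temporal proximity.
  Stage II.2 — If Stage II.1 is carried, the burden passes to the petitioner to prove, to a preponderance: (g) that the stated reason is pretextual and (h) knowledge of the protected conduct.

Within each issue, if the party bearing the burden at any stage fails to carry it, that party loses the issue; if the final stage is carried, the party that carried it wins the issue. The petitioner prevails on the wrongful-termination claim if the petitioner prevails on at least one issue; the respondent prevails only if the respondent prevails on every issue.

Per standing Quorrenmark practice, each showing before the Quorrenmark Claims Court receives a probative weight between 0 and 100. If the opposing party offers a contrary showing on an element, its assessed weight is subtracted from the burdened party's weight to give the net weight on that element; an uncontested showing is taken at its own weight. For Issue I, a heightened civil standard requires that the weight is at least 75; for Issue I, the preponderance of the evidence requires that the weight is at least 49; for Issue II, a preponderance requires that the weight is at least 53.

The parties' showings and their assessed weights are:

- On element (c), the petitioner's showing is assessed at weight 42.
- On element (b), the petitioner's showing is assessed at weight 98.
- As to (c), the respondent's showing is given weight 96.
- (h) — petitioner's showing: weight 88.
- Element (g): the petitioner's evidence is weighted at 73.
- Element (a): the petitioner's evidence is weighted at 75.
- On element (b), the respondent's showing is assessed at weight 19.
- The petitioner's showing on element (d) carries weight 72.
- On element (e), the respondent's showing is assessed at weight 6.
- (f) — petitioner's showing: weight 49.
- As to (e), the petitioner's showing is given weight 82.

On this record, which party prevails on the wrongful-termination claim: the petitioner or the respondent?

respondent

— Issue I —
At Stage I.1 the petitioner must meet a heightened civil standard (weight is at least 75): on (a) the weight is 75, ≥ 75, so (a) meets the standard; on (b) the weight is 98 less the opposing 19 gives net 79, ≥ 75, so (b) meets the standard.
  All elements met. The burden passes to the respondent.
At Stage I.2 the respondent must meet the preponderance of the evidence (weight is at least 49): on (c) the weight is 96 less the opposing 42 gives net 54, which does reach 49, so (c) meets the standard.
  The respondent carries Stage I.2; the petitioner now bears the burden.
At Stage I.3 the petitioner must meet a heightened civil standard (weight is at least 75): on (d) the weight is 72, < 75, so (d) does not meet the standard; on (e) the weight is 82 less the opposing 6 gives net 76, ≥ 75, so (e) meets the standard.
  The petitioner does not carry Stage I.3.
So the respondent prevails on this issue.
— Issue II —
Stage II.1 — burden on petitioner; standard: a preponderance (weight is at least 53).
    (f): 49 < 53 [not met]
  Stage II.1 not carried; the petitioner fails its burden.
So the respondent prevails on this issue.
Per-issue: Issue I → respondent; Issue II → respondent. The petitioner must prevail on at least one issue; overall, the respondent prevails.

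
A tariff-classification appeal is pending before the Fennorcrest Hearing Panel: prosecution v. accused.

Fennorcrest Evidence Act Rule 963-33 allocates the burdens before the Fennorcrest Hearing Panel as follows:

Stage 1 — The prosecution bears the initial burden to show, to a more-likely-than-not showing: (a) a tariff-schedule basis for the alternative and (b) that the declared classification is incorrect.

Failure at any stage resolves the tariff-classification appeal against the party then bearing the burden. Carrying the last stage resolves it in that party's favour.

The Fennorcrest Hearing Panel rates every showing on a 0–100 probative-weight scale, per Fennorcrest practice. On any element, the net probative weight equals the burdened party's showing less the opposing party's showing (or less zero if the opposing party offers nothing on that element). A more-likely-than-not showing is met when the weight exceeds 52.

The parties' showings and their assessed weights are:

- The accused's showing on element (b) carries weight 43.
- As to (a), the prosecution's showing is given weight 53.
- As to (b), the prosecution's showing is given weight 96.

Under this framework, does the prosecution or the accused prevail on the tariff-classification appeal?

Stage 1 (prosecution, a more-likely-than-not showing, weight exceeds 52): (a) 53 > 52 — meets; (b) net 96−43=53 > 52 — meets.
  The prosecution carries the last stage.
All stages carried — the prosecution prevails.

prosecution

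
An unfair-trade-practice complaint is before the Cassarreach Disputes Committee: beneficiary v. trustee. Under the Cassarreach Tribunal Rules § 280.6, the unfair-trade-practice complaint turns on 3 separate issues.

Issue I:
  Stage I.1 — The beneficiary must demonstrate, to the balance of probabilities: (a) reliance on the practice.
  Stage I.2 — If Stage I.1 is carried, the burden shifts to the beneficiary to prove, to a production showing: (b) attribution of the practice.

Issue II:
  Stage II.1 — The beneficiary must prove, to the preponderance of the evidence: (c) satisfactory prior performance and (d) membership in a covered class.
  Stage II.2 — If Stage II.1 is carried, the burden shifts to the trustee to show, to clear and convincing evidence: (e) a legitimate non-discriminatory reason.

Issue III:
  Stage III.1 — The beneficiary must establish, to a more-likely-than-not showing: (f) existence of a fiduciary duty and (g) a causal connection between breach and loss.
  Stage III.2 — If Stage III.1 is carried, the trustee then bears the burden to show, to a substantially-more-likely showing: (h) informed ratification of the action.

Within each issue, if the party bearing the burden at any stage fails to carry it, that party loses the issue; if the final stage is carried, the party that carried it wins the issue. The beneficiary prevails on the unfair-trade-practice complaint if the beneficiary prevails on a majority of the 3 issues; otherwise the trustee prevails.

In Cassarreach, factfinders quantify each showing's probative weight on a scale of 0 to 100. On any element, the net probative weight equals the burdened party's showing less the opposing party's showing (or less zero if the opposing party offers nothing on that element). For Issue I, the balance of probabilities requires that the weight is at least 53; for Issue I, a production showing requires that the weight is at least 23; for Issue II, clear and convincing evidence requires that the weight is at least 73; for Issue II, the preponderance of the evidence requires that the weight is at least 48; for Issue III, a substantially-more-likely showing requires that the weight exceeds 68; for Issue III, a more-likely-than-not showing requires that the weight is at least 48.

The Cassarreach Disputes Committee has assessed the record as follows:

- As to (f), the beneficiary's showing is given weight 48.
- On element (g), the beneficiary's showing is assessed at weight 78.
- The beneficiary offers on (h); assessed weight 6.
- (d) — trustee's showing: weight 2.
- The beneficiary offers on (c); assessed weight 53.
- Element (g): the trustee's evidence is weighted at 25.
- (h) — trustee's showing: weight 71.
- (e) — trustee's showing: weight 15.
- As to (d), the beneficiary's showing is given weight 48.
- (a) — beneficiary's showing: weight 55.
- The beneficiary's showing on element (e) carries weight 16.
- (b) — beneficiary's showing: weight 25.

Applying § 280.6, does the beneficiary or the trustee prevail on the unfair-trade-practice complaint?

beneficiary

— Issue I —
At Stage I.1 the beneficiary must meet the balance of probabilities (weight is at least 53): on (a) the weight is 55, ≥ 53, so (a) meets the standard.
  Stage I.1 carried; the burden remains with the beneficiary.
At Stage I.2 the beneficiary must meet a production showing (weight is at least 23): on (b) the weight is 25, ≥ 23, so (b) meets the standard.
  All elements met at the final stage.
All stages carried — the beneficiary prevails on this issue.
— Issue II —
Stage II.1 — burden on beneficiary; standard: the preponderance of the evidence (weight is at least 48).
    (c): 53 ≥ 48 [met]
    (d): 48 − 2 = 46 < 48 [not met]
  The beneficiary does not carry Stage II.1.
The trustee prevails on this issue.
— Issue III —
Stage III.1 — burden on beneficiary; standard: a more-likely-than-not showing (weight is at least 48).
    (f): 48 ≥ 48 [met]
    (g): 78 − 25 = 53 ≥ 48 [met]
  The beneficiary carries Stage III.1; the trustee now bears the burden.
Stage III.2 — burden on trustee; standard: a substantially-more-likely showing (weight exceeds 68).
    (h): 71 − 6 = 65 ≤ 68 [not met]
  Stage III.2 not carried; the trustee fails its burden.
So the beneficiary prevails on this issue.
Per-issue: Issue I → beneficiary; Issue II → trustee; Issue III → beneficiary. The beneficiary must prevail on a majority of issues; overall, the beneficiary prevails.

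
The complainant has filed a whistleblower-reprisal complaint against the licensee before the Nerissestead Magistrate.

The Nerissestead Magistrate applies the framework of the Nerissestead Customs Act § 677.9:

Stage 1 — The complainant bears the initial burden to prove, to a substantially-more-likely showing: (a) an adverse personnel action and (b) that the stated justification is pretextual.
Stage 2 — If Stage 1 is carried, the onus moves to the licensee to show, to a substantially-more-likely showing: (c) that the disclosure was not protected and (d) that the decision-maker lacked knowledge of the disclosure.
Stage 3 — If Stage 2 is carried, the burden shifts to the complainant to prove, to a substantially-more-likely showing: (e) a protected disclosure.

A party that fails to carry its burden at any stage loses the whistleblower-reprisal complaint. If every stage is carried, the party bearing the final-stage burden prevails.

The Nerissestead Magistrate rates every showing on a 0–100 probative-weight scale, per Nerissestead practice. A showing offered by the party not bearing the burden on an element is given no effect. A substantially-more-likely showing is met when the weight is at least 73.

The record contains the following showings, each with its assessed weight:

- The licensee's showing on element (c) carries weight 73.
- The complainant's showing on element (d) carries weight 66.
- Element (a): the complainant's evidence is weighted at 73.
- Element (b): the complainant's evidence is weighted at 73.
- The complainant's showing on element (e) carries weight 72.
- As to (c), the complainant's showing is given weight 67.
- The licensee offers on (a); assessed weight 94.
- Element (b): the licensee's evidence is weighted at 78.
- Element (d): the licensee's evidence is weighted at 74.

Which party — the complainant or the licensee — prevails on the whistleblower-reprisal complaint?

At Stage 1 the complainant must meet a substantially-more-likely showing (weight is at least 73): on (a) the weight is 73 (the licensee's 94 is given no effect), which does reach 73, so (a) meets the standard; on (b) the weight is 73 (the licensee's 78 is given no effect), which does reach 73, so (b) meets the standard.
  All elements met. The burden passes to the licensee.
At Stage 2 the licensee must meet a substantially-more-likely showing (weight is at least 73): on (c) the weight is 73 (the complainant's 67 is given no effect), ≥ 73, so (c) meets the standard; on (d) the weight is 74 (the complainant's 66 is given no effect), ≥ 73, so (d) meets the standard.
  Stage 2 is satisfied; the onus moves to the complainant.
At Stage 3 the complainant must meet a substantially-more-likely showing (weight is at least 73): on (e) the weight is 72, which does not reach 73, so (e) does not meet the standard.
  Not every element is met, so the complainant fails to carry Stage 3.
The analysis ends at Stage 3; the licensee prevails.

licensee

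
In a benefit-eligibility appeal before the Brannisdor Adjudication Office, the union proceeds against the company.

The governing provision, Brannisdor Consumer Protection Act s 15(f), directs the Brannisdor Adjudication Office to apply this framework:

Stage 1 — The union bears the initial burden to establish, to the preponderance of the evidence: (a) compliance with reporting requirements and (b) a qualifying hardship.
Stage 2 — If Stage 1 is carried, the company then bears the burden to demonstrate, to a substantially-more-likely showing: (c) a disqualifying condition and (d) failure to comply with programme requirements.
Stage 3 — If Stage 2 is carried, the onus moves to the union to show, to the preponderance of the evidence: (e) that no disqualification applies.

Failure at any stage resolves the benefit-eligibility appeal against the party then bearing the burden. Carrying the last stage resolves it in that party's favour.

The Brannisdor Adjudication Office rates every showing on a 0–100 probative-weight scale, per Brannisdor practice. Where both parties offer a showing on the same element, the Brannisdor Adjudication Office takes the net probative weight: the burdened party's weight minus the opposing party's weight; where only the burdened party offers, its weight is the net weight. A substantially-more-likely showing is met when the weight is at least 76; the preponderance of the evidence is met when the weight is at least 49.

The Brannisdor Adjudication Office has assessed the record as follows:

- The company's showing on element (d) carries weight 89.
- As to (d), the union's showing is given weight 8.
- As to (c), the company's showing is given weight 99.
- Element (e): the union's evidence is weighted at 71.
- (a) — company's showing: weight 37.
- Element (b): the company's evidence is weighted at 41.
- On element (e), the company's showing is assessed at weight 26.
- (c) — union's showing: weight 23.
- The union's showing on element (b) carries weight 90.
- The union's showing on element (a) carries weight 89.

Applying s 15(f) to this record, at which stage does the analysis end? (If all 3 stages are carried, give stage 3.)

stage 3

Stage 1 (union, the preponderance of the evidence, weight is at least 49): (a) net 89−37=52 ≥ 49 — meets; (b) net 90−41=49 ≥ 49 — meets.
  Stage 1 is satisfied; the onus moves to the company.
Stage 2 (company, a substantially-more-likely showing, weight is at least 76): (c) net 99−23=76 ≥ 76 — meets; (d) net 89−8=81 ≥ 76 — meets.
  Stage 2 carried; the burden shifts to the union.
Stage 3 (union, the preponderance of the evidence, weight is at least 49): (e) net 71−26=45 < 49 — fails.
  Not every element is met, so the union fails to carry Stage 3.
The analysis ends at Stage 3; the company prevails.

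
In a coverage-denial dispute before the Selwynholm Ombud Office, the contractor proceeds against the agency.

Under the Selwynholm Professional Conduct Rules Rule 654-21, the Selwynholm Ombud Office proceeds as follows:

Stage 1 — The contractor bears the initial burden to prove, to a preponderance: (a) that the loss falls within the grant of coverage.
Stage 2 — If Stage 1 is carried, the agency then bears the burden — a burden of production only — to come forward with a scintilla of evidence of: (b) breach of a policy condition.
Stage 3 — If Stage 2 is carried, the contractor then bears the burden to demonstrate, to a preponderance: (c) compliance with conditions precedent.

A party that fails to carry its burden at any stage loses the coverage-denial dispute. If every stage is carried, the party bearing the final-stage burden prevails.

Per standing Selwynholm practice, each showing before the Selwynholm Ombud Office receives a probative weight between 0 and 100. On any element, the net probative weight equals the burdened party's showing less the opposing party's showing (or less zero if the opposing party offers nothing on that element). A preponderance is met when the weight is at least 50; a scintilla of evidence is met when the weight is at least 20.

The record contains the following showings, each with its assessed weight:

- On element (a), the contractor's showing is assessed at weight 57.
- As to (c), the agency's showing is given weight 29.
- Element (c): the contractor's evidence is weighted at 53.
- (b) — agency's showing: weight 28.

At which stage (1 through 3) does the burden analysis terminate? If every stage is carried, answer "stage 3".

stage 3

At Stage 1 the contractor must meet a preponderance (weight is at least 50): on (a) the weight is 57, ≥ 50, so (a) meets the standard.
  Stage 1 carried; the burden shifts to the agency.
At Stage 2 the agency must meet a scintilla of evidence (weight is at least 20): on (b) the weight is 28, which does reach 20, so (b) meets the standard.
  Stage 2 carried; the burden shifts to the contractor.
At Stage 3 the contractor must meet a preponderance (weight is at least 50): on (c) the weight is 53 less the opposing 29 gives net 24, which does not reach 50, so (c) does not meet the standard.
  Stage 3 not carried; the contractor fails its burden.
So the agency prevails.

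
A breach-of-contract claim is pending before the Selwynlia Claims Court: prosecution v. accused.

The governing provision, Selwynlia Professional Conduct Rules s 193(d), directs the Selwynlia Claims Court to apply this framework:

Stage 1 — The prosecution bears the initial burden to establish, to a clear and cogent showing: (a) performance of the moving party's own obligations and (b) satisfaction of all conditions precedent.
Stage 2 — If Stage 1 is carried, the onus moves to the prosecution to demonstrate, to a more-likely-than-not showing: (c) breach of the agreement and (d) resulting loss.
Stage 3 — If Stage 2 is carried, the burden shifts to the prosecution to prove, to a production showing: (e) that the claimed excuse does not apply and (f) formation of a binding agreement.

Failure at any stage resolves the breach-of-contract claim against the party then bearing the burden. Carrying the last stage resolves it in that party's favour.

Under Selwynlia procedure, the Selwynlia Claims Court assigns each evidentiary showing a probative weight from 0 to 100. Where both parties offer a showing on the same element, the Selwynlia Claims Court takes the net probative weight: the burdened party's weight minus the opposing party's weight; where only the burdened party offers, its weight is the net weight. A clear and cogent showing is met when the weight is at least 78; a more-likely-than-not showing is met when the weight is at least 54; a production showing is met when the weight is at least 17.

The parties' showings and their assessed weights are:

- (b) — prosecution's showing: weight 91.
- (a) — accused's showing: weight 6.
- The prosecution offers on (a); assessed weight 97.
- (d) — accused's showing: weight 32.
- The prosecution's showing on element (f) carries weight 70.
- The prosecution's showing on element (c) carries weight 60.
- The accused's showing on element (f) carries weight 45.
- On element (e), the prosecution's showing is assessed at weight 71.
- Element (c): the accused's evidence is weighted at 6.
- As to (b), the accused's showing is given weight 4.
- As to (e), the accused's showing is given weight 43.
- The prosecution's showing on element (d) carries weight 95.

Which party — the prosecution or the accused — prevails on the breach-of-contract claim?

Stage 1 (prosecution, a clear and cogent showing, weight is at least 78): (a) net 97−6=91 ≥ 78 — meets; (b) net 91−4=87 ≥ 78 — meets.
  Stage 1 carried; the burden remains with the prosecution.
Stage 2 (prosecution, a more-likely-than-not showing, weight is at least 54): (c) net 60−6=54 ≥ 54 — meets; (d) net 95−32=63 ≥ 54 — meets.
  Stage 2 carried; the burden remains with the prosecution.
Stage 3 (prosecution, a production showing, weight is at least 17): (e) net 71−43=28 ≥ 17 — meets; (f) net 70−45=25 ≥ 17 — meets.
  All elements met at the final stage.
With every stage satisfied, the prosecution prevails.

prosecution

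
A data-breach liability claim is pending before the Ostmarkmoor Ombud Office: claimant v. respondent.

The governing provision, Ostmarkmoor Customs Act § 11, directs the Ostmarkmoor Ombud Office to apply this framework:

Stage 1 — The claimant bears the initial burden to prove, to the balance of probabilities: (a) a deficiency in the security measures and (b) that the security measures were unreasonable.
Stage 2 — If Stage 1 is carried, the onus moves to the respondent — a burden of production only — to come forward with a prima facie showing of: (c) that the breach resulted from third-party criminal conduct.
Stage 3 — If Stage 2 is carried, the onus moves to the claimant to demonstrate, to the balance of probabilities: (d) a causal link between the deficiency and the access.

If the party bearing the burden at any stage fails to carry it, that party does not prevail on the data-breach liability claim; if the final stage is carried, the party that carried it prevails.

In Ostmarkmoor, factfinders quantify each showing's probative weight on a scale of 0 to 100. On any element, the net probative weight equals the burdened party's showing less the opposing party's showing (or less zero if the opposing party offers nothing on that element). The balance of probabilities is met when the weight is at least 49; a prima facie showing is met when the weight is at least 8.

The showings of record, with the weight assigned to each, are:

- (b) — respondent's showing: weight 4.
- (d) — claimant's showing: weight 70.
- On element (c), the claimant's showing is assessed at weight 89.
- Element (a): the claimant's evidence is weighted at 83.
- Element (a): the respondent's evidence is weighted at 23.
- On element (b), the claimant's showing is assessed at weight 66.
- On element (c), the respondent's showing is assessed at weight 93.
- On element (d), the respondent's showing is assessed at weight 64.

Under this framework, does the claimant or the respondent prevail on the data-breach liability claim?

claimant

Stage 1 (claimant, the balance of probabilities, weight is at least 49): (a) net 83−23=60 ≥ 49 — meets; (b) net 66−4=62 ≥ 49 — meets.
  The claimant carries Stage 1; the respondent now bears the burden.
Stage 2 (respondent, a prima facie showing, weight is at least 8): (c) net 93−89=4 < 8 — fails.
  Stage 2 not carried; the respondent fails its burden.
The claimant prevails.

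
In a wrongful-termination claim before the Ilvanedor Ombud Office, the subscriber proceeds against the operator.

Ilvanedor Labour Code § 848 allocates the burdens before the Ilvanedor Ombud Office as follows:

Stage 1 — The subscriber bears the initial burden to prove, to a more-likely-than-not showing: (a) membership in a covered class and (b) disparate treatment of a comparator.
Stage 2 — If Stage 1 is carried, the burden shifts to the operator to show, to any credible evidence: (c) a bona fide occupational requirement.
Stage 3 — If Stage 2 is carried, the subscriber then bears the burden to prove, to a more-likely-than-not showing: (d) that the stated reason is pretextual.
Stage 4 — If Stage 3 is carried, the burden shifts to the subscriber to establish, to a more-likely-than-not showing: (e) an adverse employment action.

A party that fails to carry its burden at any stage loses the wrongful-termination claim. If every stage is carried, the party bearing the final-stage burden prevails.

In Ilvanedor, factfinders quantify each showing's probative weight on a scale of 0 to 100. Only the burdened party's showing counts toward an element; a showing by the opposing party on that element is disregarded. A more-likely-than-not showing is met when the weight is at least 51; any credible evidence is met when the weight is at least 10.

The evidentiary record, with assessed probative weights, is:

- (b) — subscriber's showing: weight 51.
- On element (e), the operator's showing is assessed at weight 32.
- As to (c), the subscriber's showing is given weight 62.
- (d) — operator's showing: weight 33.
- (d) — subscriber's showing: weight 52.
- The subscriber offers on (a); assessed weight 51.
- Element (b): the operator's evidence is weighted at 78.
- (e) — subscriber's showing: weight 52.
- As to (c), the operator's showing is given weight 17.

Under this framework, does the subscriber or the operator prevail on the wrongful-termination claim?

subscriber

Stage 1 (subscriber, a more-likely-than-not showing, weight is at least 51): (a) 51 ≥ 51 — meets; (b) 51 (operator's 78 disregarded) ≥ 51 — meets.
  Stage 1 is satisfied; the onus moves to the operator.
Stage 2 (operator, any credible evidence, weight is at least 10): (c) 17 (subscriber's 62 disregarded) ≥ 10 — meets.
  All elements met. The burden passes to the subscriber.
Stage 3 (subscriber, a more-likely-than-not showing, weight is at least 51): (d) 52 (operator's 33 disregarded) ≥ 51 — meets.
  Stage 3 carried; the burden remains with the subscriber.
Stage 4 (subscriber, a more-likely-than-not showing, weight is at least 51): (e) 52 (operator's 32 disregarded) ≥ 51 — meets.
  All elements met at the final stage.
Every stage carried; the subscriber prevails.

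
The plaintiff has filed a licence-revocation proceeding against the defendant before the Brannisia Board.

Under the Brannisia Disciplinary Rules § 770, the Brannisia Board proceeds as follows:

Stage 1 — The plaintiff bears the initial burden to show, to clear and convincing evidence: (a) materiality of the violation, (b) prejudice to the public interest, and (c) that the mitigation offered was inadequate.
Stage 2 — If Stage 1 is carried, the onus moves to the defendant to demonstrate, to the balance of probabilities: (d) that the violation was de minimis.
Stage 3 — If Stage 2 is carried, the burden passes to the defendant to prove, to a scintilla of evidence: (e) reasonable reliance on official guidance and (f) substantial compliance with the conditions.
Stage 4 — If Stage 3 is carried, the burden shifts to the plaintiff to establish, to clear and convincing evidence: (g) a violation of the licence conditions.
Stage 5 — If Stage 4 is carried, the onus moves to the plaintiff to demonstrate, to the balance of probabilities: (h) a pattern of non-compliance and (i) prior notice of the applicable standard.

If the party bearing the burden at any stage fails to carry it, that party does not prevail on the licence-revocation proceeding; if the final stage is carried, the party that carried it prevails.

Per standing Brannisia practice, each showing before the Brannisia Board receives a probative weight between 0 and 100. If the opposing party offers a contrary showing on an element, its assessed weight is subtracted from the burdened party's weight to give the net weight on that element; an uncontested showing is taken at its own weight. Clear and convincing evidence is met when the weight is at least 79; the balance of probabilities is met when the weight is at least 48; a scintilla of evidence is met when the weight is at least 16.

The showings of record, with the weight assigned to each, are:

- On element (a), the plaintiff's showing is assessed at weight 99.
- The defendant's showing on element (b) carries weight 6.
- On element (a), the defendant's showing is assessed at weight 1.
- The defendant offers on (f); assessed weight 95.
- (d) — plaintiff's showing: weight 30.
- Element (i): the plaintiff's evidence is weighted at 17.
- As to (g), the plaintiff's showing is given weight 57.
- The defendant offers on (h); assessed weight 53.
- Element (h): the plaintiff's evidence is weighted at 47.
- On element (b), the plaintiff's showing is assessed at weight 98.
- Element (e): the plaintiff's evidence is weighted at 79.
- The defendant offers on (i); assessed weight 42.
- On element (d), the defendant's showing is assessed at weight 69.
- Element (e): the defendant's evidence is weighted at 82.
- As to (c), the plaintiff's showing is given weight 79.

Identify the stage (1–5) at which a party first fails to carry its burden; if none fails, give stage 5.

stage 2

Stage 1 — burden on plaintiff; standard: clear and convincing evidence (weight is at least 79).
    (a): 99 − 1 = 98 ≥ 79 [met]
    (b): 98 − 6 = 92 ≥ 79 [met]
    (c): 79 ≥ 79 [met]
  All elements met. The burden passes to the defendant.
Stage 2 — burden on defendant; standard: the balance of probabilities (weight is at least 48).
    (d): 69 − 30 = 39 < 48 [not met]
  Not every element is met, so the defendant fails to carry Stage 2.
The analysis ends at Stage 2; the plaintiff prevails.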